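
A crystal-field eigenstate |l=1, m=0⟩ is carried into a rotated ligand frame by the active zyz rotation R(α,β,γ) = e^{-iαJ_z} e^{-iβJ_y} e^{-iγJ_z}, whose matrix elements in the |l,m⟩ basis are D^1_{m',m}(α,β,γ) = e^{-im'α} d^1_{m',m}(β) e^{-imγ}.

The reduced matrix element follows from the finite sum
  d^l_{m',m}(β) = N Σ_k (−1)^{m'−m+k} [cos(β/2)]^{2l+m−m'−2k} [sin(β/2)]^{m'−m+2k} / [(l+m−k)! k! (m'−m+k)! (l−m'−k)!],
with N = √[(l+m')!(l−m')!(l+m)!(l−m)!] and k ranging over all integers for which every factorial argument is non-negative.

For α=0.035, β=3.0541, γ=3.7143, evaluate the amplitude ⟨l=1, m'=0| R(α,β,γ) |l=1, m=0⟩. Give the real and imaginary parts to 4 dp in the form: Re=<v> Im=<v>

First d^1_{0,0}(β=3.0541), then the phase factors e^{-i(0)α} and e^{-i(0)γ}:
Half-angle: c=0.043732, s=0.999043. N=√(1·1·1·1)=1.000000
The bounds max(0,m−m')=0 and min(l+m,l−m')=1 give 2 terms
  k=0: (−1)^0·1.0000/(1)·0.0437^2·0.9990^0 = +0.001913
  k=1: (−1)^1·1.0000/(1)·0.0437^0·0.9990^2 = -0.998087
d^1_{0,0}(3.0541) = +0.001913 -0.998087 = -0.996175
D = (+1.000000+0.000000i)·(-0.996175)·(+1.000000+0.000000i) = -0.996175+0.000000i

Re=-0.9962 Im=0.0000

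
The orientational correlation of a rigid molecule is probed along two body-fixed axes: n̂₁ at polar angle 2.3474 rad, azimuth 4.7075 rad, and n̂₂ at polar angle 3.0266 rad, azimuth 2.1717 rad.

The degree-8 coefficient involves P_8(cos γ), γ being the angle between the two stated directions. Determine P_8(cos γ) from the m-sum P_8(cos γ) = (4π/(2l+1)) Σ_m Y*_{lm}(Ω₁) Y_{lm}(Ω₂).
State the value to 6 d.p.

Expand P_8 via completeness: Σ_{m} conj(Y_{8,m}) at Ω₁ times Y_{8,m} at Ω₂ —
  term(m=-8) = +0.000000+0.000000i   from Y*(Ω₁)=+0.034515-0.001351i, Y(Ω₂)=+0.000000+0.000000i
  term(m=-7) = +0.000000-0.000000i   from Y*(Ω₁)=-0.004645-0.135676i, Y(Ω₂)=+0.000000+0.000000i
  term(m=-6) = -0.000003+0.000002i   from Y*(Ω₁)=-0.315585+0.009260i, Y(Ω₂)=+0.000011-0.000005i
  term(m=-5) = +0.000087+0.000010i   from Y*(Ω₁)=+0.011236+0.459537i, Y(Ω₂)=+0.000026-0.000188i
  term(m=-4) = -0.000584-0.000511i   from Y*(Ω₁)=+0.342529-0.006699i, Y(Ω₂)=-0.001676-0.001524i
  term(m=-3) = -0.000393-0.001563i   from Y*(Ω₁)=+0.001177+0.080264i, Y(Ω₂)=-0.019545+0.004616i
  term(m=-2) = -0.017083+0.045494i   from Y*(Ω₁)=+0.384884-0.003764i, Y(Ω₂)=-0.045537+0.117757i
  term(m=-1) = +0.042542-0.029468i   from Y*(Ω₁)=-0.000503-0.102864i, Y(Ω₂)=+0.284445+0.414967i
  term(m=+0) = +0.320898+0.000000i   from Y*(Ω₁)=+0.355696-0.000000i, Y(Ω₂)=+0.902168+0.000000i
  term(m=+1) = +0.042542+0.029468i   from Y*(Ω₁)=+0.000503-0.102864i, Y(Ω₂)=-0.284445+0.414967i
  term(m=+2) = -0.017083-0.045494i   from Y*(Ω₁)=+0.384884+0.003764i, Y(Ω₂)=-0.045537-0.117757i
  term(m=+3) = -0.000393+0.001563i   from Y*(Ω₁)=-0.001177+0.080264i, Y(Ω₂)=+0.019545+0.004616i
  term(m=+4) = -0.000584+0.000511i   from Y*(Ω₁)=+0.342529+0.006699i, Y(Ω₂)=-0.001676+0.001524i
  term(m=+5) = +0.000087-0.000010i   from Y*(Ω₁)=-0.011236+0.459537i, Y(Ω₂)=-0.000026-0.000188i
  term(m=+6) = -0.000003-0.000002i   from Y*(Ω₁)=-0.315585-0.009260i, Y(Ω₂)=+0.000011+0.000005i
  term(m=+7) = +0.000000+0.000000i   from Y*(Ω₁)=+0.004645-0.135676i, Y(Ω₂)=-0.000000+0.000000i
  term(m=+8) = +0.000000-0.000000i   from Y*(Ω₁)=+0.034515+0.001351i, Y(Ω₂)=+0.000000-0.000000i
Total Σ_m = +0.370026+0.000000i. Multiply by 0.739198: +0.273523+0.000000i. P_8(cos γ) = 0.273523

0.273523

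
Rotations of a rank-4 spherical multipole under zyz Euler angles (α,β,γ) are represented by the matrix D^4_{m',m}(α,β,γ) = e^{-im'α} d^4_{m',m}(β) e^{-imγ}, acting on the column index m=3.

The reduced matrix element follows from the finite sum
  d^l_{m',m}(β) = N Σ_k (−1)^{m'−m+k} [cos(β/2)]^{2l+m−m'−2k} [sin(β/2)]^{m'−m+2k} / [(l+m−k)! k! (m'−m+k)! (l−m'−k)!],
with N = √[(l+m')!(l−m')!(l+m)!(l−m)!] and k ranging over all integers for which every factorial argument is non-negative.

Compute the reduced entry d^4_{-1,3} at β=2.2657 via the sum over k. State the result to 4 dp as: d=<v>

d^4_{-1,3}(β=2.2657) via the finite sum:
c=cos(2.265700/2)=0.424081, s=sin(2.265700/2)=0.905624; N=√[6·120·5040·1]=1904.940944
Admissible k: 4..5 (factorial args all ≥0)
  k=4: (−1)^0·1904.9409/(144)·0.4241^4·0.9056^4 = +0.287809
  k=5: (−1)^1·1904.9409/(240)·0.4241^2·0.9056^6 = -0.787510
d^4_{-1,3}(2.2657) = +0.287809 -0.787510 = -0.499700

d=-0.4997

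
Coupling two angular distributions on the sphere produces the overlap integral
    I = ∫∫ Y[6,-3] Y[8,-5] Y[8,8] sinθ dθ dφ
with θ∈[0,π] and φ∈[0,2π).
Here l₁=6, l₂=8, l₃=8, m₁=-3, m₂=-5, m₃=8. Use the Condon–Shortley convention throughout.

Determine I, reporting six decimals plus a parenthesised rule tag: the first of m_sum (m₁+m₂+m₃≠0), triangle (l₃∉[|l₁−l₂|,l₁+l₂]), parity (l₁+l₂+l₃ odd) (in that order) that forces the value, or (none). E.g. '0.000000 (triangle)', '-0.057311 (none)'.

Rules hold: Σm=0, L=22 even, 2≤8≤14.
N = 13·17·17 = 3757
Δ = 6!·6!·10!/23! = 1/13742520792
Racah Σ t=0..6: t=0:+1/41803776000 t=1:−1/435456000 t=2:+1/39813120 t=3:−1/18662400 t=4:+1/39813120 t=5:−1/435456000 t=6:+1/41803776000 = -11/1393459200
⇒ 3j(6 8 8; 0 0 0)² = 600/96577, sgn -1
Racah Σ t=3..3: t=3:−1/94058496000 = -1/94058496000
⇒ 3j(6 8 8; -3 -5 8)² = 104/7429, sgn -1
4πI² = N·(3j₀)²·(3jₘ)² = 62400/190969
I = +1·√(0.326755/4π) = 0.16125230
No selection rule forces the value: the integral is nonzero (none).

0.161252 (none)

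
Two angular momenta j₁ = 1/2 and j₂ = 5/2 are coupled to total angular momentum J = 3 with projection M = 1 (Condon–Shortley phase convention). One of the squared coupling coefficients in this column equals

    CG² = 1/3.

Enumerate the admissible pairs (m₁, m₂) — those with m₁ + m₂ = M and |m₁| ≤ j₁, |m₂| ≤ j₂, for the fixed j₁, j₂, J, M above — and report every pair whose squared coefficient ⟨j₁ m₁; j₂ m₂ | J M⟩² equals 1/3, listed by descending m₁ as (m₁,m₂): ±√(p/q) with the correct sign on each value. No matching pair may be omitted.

Admissible pairs with m₁+m₂ = M = 1: (-1/2,3/2), (1/2,1/2)
  (m₁,m₂)=(1/2,1/2): CG² = 2/3, CG = +√(2/3)
  (m₁,m₂)=(-1/2,3/2): CG² = 1/3, CG = +√(1/3)   ← matches the target
Pairs with CG² = 1/3: (-1/2,3/2): +√(1/3)

(-1/2,3/2): +√(1/3)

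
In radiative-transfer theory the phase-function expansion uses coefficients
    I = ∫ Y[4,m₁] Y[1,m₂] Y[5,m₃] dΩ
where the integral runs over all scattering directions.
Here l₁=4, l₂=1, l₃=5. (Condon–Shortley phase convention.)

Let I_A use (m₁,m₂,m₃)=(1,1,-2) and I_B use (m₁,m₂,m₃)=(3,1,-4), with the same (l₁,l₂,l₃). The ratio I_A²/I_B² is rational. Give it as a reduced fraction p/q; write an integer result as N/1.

Shared (l₁,l₂,l₃)=(4,1,5): N and (l;000)² cancel in I_A²/I_B².
A: Δ = 0!·8!·2!/11! = 1/495; Racah Σ t=0..0: t=0:+1/1440 = 1/1440; ⇒ 3j(4 1 5; 1 1 -2)² = 7/165, sgn -1
B: Δ = 0!·8!·2!/11! = 1/495; Racah Σ t=0..0: t=0:+1/10080 = 1/10080; ⇒ 3j(4 1 5; 3 1 -4)² = 4/55, sgn -1
I_A²/I_B² = (7/165)/(4/55) = 7/12

7/12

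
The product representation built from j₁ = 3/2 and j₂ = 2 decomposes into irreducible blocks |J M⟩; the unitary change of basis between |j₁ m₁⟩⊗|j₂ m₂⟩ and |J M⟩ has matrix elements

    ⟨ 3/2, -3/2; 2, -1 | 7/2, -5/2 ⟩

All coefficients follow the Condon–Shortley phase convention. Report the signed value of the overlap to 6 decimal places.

+√(4/7) = +0.755929

j₁+j₂−J=0  J+j₁−j₂=3  J−j₁+j₂=4  j₁+j₂+J+1=8
(j₁±m₁, j₂±m₂, J±M) = (0,3,1,3,1,6)
P² = 5184/7
sum k=0..0:
  [0] +1/36 = 1/36
S = 1/36
C² = P²·S² = 4/7 ; C = +0.755929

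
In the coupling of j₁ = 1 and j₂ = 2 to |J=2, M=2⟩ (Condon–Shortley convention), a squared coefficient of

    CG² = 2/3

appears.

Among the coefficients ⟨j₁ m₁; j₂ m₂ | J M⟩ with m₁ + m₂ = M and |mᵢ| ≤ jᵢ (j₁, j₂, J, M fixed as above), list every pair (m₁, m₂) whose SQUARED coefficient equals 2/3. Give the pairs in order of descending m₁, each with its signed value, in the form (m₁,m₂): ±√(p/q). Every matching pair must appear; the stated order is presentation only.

(0,2): −√(2/3)

Admissible pairs with m₁+m₂ = M = 2: (0,2), (1,1)
  (m₁,m₂)=(1,1): CG² = 1/3, CG = +√(1/3)
  (m₁,m₂)=(0,2): CG² = 2/3, CG = −√(2/3)   ← matches the target
Pairs with CG² = 2/3: (0,2): −√(2/3)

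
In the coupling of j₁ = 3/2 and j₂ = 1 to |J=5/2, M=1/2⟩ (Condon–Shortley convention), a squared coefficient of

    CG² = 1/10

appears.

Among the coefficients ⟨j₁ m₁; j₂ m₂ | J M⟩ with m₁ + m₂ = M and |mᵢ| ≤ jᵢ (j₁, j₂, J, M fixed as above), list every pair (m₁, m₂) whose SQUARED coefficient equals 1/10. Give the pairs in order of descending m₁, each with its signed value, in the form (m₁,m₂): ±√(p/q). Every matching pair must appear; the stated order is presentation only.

(3/2,-1): +√(1/10)

Admissible pairs with m₁+m₂ = M = 1/2: (-1/2,1), (1/2,0), (3/2,-1)
  (m₁,m₂)=(3/2,-1): CG² = 1/10, CG = +√(1/10)   ← matches the target
  (m₁,m₂)=(1/2,0): CG² = 3/5, CG = +√(3/5)
  (m₁,m₂)=(-1/2,1): CG² = 3/10, CG = +√(3/10)
Pairs with CG² = 1/10: (3/2,-1): +√(1/10)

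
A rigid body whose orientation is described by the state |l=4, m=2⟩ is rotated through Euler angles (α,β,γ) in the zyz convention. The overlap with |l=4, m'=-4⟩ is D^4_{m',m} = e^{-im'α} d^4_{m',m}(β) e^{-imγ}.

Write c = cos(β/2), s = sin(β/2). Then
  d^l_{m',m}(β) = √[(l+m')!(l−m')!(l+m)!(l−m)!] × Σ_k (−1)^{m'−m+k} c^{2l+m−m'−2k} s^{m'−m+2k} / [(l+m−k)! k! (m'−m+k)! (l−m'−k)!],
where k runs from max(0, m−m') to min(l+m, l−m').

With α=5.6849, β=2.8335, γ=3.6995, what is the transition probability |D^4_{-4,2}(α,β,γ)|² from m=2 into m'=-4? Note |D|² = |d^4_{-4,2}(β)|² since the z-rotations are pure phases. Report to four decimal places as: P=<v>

P=0.0135

D^4_{-4,2}(5.6849,2.8335,3.6995) = e^{-i·-4·5.6849}·d^4_{-4,2}(2.8335)·e^{-i·2·3.6995}. Compute d first:
c=cos(2.833500/2)=0.153438, s=sin(2.833500/2)=0.988158; N=√[1·40320·720·2]=7619.763776
k∈{6} keeps every argument non-negative
  k=6: (−1)^0·7619.7638/(1440)·0.1534^2·0.9882^6 = +0.115985
d^4_{-4,2}(2.8335) = +0.115985
|D^4_{-4,2}|² = |d^4_{-4,2}(β)|² = (+0.115985)² = 0.013453 (the z-rotation phases have unit modulus)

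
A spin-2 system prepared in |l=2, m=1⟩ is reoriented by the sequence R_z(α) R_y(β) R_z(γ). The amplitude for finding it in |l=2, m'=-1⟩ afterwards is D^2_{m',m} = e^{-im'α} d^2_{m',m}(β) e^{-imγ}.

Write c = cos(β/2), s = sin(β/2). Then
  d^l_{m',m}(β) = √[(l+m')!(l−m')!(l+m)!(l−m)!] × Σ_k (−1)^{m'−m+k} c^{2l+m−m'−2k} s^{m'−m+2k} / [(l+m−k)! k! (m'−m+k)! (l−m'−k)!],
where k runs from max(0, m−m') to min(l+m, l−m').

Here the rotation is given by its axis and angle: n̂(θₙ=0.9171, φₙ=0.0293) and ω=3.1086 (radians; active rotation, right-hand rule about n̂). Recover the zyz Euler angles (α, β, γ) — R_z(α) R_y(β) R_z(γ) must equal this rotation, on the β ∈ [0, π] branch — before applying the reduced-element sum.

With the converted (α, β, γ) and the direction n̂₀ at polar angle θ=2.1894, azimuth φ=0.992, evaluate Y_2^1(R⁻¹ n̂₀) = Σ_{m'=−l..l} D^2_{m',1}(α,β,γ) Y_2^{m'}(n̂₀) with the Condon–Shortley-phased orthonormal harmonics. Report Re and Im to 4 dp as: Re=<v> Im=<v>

Axis–angle → zyz. n̂ = (sinθₙcosφₙ, sinθₙsinφₙ, cosθₙ) = (+0.793501, +0.023256, +0.608125), ω = 3.1086.
R = I cosω + sinω [n̂]ₓ + (1−cosω) n̂n̂ᵀ gives
  R = [+0.259488, +0.016838, +0.965599; +0.056958, -0.998374, +0.002103; +0.964065, +0.054453, -0.260025]
β = atan2(√(R₁₃²+R₂₃²), R₃₃) = 1.833845; α = atan2(R₂₃, R₁₃) mod 2π = 0.002178; γ = atan2(R₃₂, −R₃₁) mod 2π = 3.085170
Need the full column D^2_{m',1} for m'=−2..2 at α=0.0022, β=1.8338, γ=3.0852.
cos(β/2)=0.608266, sin(β/2)=0.793733
d^2_{-2,1}: single k=3 term ⇒ +0.608341;  D = -0.607218-0.036951i
d^2_{-1,1}: k∈[2..3] ⇒ +0.699290 -0.396916 = +0.302374;  D = -0.301855-0.017709i
d^2_{0,1}: k∈[1..2] ⇒ +0.437553 -0.745063 = -0.307510;  D = +0.307021+0.017341i
d^2_{1,1}: k∈[0..1] ⇒ +0.136891 -0.699290 = -0.562399;  D = +0.561572+0.030492i
d^2_{2,1}: single k=0 term ⇒ -0.357260;  D = +0.356776+0.018593i
Y_2^{m'}(θ=2.1894,φ=0.992) and Σ D·Y over m':
  (-0.6072-0.0370i)·(-0.1029-0.2348i)  (-0.3019-0.0177i)·(-0.1997+0.3055i)  (+0.3070+0.0173i)·(+0.0028+0.0000i)  (+0.5616+0.0305i)·(+0.1997+0.3055i)  (+0.3568+0.0186i)·(-0.1029+0.2348i)
Y_2^1(R⁻¹ n̂) = +0.182075+0.317260i

Re=0.1821 Im=0.3173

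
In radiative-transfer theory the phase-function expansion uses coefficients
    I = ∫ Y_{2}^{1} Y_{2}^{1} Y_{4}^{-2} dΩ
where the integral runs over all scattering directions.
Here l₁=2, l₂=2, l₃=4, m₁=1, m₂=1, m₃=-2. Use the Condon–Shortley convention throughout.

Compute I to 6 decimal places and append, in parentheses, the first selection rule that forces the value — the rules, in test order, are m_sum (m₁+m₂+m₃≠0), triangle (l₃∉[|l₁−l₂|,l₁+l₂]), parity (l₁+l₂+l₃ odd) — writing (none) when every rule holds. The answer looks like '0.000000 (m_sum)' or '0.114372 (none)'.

m-sum 0 ✓  L=8 even ✓  0≤4≤4 ✓
Π(2lᵢ+1) = 5×5×9 = 225
triangle coeff Δ(2,2,4) = 1/630
Σ_t [0,0]: t=0:+1/16 = 1/16
(3j)²=2/35 [(2 2 4; 0 0 0)], sign=+1
Σ_t [0,0]: t=0:+1/36 = 1/36
(3j)²=4/63 [(2 2 4; 1 1 -2)], sign=+1
⇒ 4πI² = 40/49
I = (+1)√(40/49/(4π)) = 0.25487487
No selection rule forces the value: the integral is nonzero (none).

0.254875 (none)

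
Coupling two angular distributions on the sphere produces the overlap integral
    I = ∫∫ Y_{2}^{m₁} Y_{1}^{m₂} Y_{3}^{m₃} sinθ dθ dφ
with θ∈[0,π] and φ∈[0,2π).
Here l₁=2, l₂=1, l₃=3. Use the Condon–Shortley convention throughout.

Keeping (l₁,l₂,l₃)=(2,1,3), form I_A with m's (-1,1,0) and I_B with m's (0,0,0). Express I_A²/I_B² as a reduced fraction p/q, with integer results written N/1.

1/3

l's match ⇒ only the (l;m) 3-j factors differ between A and B.
A: triangle coeff Δ(2,1,3) = 1/105; Σ_t [0,0]: t=0:+1/12 = 1/12; (3j)²=1/35 [(2 1 3; -1 1 0)], sign=-1
B: triangle coeff Δ(2,1,3) = 1/105; Σ_t [0,0]: t=0:+1/4 = 1/4; (3j)²=3/35 [(2 1 3; 0 0 0)], sign=-1
I_A²/I_B² = (1/35)/(3/35) = 1/3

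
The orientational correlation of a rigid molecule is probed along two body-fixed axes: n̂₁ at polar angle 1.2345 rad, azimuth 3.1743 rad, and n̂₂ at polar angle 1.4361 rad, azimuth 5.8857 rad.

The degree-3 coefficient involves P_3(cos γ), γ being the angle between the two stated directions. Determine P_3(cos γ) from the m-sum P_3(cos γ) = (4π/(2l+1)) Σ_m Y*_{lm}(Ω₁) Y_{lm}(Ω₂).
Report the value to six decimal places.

Addition theorem: P_3(cos γ) = (4π/7) Σ_m Y*_{lm}(Ω₁) Y_{lm}(Ω₂), m = −3…3:
  [-3]  conj(Y_{3,-3})(Ω₁) = -0.34928 - 0.03438j ; Y_{3,-3}(Ω₂) = 0.14996 + 0.37728j ; Δ = -0.03941 - 0.13693j
  [-2]  conj(Y_{3,-2})(Ω₁) = 0.29988 + 0.01964j ; Y_{3,-2}(Ω₂) = 0.09438 + 0.09620j ; Δ = 0.02641 + 0.03070j
  [-1]  conj(Y_{3,-1})(Ω₁) = 0.13890 + 0.00454j ; Y_{3,-1}(Ω₂) = -0.26866 - 0.11279j ; Δ = -0.03680 - 0.01689j
  [+0]  conj(Y_{3,0})(Ω₁) = -0.30239 + 0.00000j ; Y_{3,0}(Ω₂) = -0.14582 + 0.00000j ; Δ = 0.04409 + 0.00000j
  [+1]  conj(Y_{3,1})(Ω₁) = -0.13890 + 0.00454j ; Y_{3,1}(Ω₂) = 0.26866 - 0.11279j ; Δ = -0.03680 + 0.01689j
  [+2]  conj(Y_{3,2})(Ω₁) = 0.29988 - 0.01964j ; Y_{3,2}(Ω₂) = 0.09438 - 0.09620j ; Δ = 0.02641 - 0.03070j
  [+3]  conj(Y_{3,3})(Ω₁) = 0.34928 - 0.03438j ; Y_{3,3}(Ω₂) = -0.14996 + 0.37728j ; Δ = -0.03941 + 0.13693j
Σ over m = -0.05550 + 0.00000j; ×(4π/7) → -0.09963 + 0.00000j. Real part: -0.099635

-0.099635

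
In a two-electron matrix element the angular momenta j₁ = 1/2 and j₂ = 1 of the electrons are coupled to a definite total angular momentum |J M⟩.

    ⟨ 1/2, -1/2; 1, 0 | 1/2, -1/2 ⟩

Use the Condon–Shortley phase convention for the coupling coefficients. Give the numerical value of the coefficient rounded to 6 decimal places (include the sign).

−√(1/3) = -0.577350

j₁+j₂−J=1  J+j₁−j₂=0  J−j₁+j₂=1  j₁+j₂+J+1=3
(j₁±m₁, j₂±m₂, J±M) = (0,1,1,1,0,1)
P² = 1/3
sum k=1..1:
  [1] −1/1 = -1
S = -1
C² = P²·S² = 1/3 ; C = -0.577350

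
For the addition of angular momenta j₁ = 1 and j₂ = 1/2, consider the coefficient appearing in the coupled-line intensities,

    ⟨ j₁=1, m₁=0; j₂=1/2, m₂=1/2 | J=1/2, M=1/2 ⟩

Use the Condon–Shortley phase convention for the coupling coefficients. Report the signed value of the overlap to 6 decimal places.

−√(1/3) ≈ -0.577350

triangle: 1!·1!·0!/3! = 1/6
(j±m)!: 1!·1!·1!·0!·1!·0! = 1
prefactor² = (2J+1)·Δ·N² = 1/3
  k=1: −1/(1!·0!·0!·0!·1!·0!) = -1
Σ = -1  ⇒  CG² = 1/3·(-1)² = 1/3
CG = −√(1/3) = -0.577350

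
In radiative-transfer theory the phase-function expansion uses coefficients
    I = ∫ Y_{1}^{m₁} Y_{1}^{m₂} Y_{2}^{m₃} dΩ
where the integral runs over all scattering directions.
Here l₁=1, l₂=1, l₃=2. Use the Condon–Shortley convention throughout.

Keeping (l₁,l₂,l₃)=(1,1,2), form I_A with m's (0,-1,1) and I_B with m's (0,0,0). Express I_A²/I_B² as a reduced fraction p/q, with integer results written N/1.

Shared (l₁,l₂,l₃)=(1,1,2): N and (l;000)² cancel in I_A²/I_B².
A: Δ = 0!·2!·2!/5! = 1/30; Racah Σ t=0..0: t=0:+1/2 = 1/2; ⇒ 3j(1 1 2; 0 -1 1)² = 1/10, sgn -1
B: Δ = 0!·2!·2!/5! = 1/30; Racah Σ t=0..0: t=0:+1/1 = 1/1; ⇒ 3j(1 1 2; 0 0 0)² = 2/15, sgn +1
I_A²/I_B² = (1/10)/(2/15) = 3/4

3/4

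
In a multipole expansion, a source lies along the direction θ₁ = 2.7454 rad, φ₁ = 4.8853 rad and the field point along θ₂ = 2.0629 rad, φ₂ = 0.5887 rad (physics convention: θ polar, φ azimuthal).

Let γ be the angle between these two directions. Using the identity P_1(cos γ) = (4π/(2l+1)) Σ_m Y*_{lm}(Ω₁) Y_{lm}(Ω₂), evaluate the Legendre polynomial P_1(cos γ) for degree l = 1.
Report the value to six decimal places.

Expand P_1 via completeness: Σ_{m} conj(Y_{1,m}) at Ω₁ times Y_{1,m} at Ω₂ —
  m=-1: Y*=0.02294 - 0.13134j  Y=0.25324 - 0.16908j  product -0.01640 - 0.03714j
  m=+0: Y*=-0.45075 + 0.00000j  Y=-0.23086 + 0.00000j  product 0.10406 + 0.00000j
  m=+1: Y*=-0.02294 - 0.13134j  Y=-0.25324 - 0.16908j  product -0.01640 + 0.03714j
Total Σ_m = 0.07126 + 0.00000j. Multiply by 4.188790: 0.29850 + 0.00000j. P_1(cos γ) = 0.298504

0.298504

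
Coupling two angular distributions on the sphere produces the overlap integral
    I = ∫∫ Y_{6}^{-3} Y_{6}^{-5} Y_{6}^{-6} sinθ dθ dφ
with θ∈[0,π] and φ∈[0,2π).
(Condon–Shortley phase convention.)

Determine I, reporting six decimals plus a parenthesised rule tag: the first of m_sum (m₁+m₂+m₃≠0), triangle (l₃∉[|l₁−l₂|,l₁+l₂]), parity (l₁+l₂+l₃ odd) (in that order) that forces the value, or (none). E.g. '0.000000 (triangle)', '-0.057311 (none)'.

0.000000 (m_sum)

Σmᵢ = -14 ≠ 0, so the φ-integral vanishes; I = 0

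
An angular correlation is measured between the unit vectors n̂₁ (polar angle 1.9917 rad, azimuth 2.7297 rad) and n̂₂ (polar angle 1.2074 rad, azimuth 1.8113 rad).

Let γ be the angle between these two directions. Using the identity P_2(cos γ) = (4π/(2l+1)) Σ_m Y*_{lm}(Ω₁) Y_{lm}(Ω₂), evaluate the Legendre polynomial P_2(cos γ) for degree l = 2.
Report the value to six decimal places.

-0.291656

Expand P_2 via completeness: Σ_{m} conj(Y_{2,m}) at Ω₁ times Y_{2,m} at Ω₂ —
  m=-2: Y*=0.21864 - 0.23610j  Y=-0.29918 + 0.15614j  product -0.02855 + 0.10477j
  m=-1: Y*=0.26401 - 0.11534j  Y=-0.06114 - 0.24928j  product -0.04489 - 0.05876j
  m=+0: Y*=-0.15744 + 0.00000j  Y=-0.19585 + 0.00000j  product 0.03083 + 0.00000j
  m=+1: Y*=-0.26401 - 0.11534j  Y=0.06114 - 0.24928j  product -0.04489 + 0.05876j
  m=+2: Y*=0.21864 + 0.23610j  Y=-0.29918 - 0.15614j  product -0.02855 - 0.10477j
Total Σ_m = -0.11605 + 0.00000j. Multiply by 2.513274: -0.29166 + 0.00000j. P_2(cos γ) = -0.291656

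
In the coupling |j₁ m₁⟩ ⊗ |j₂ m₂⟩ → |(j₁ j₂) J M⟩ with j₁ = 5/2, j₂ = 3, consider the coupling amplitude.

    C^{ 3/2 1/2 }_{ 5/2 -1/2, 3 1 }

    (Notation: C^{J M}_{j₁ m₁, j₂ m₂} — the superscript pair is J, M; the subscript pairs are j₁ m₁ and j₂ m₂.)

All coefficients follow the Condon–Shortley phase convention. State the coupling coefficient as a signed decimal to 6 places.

-0.097590  (= −√(1/105))

triangle: 4!×1!×2!/8! = 48/40320
(j±m)!: 2!×3!×4!×2!×2!×1! = 1152
prefactor² = (2J+1)×Δ×N² = 192/35
  k=2: +1/(2!×2!×1!×2!×0!×0!) = 1/8
  k=3: −1/(3!×1!×0!×1!×1!×1!) = -1/6
Σ = -1/24  ⇒  CG² = 192/35×(-1/24)² = 1/105
CG = −√(1/105) = -0.097590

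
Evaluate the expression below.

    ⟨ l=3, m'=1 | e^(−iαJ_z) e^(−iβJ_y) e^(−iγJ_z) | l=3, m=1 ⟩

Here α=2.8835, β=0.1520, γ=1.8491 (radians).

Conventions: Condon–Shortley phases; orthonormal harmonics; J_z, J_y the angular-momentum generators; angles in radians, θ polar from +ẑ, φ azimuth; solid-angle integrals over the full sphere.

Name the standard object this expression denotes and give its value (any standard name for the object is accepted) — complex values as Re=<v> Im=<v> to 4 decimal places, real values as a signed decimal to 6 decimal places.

This is a Wigner D-matrix element — the rotation-matrix element ⟨l m'| R(α,β,γ) |l m⟩ in the angular-momentum basis.
First d^3_{1,1}(β=0.1520), then the phase factors e^{-i(1)α} and e^{-i(1)γ}:
c=cos(0.152000/2)=0.997113, s=sin(0.152000/2)=0.075927; N=√[24·2·24·2]=48.000000
k∈{0,1,2} keeps every argument non-negative
  k=0: (−1)^0·48.0000/(48)·0.9971^6·0.0759^0 = +0.982805
  k=1: (−1)^1·48.0000/(6)·0.9971^4·0.0759^2 = -0.045589
  k=2: (−1)^2·48.0000/(8)·0.9971^2·0.0759^4 = +0.000198
d^3_{1,1}(0.1520) = +0.982805 -0.045589 +0.000198 = +0.937414
D = (-0.966879-0.255237i)·(+0.937414)·(-0.274725-0.961523i) = +0.018945+0.937223i

Wigner D-matrix element, Re=0.0189 Im=0.9372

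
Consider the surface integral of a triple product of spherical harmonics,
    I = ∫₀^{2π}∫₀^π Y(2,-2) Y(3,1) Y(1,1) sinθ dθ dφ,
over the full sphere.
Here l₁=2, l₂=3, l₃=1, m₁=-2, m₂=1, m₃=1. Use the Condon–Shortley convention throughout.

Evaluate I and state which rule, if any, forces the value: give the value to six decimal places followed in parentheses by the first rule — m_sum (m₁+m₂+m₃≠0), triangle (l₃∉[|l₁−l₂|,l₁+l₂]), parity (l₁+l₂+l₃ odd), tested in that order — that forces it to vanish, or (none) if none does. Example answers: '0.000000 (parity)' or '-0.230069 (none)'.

Rules hold: Σm=0, L=6 even, 1≤1≤5.
N = 5·7·3 = 105
Δ = 4!·0!·2!/7! = 1/105
Racah Σ t=2..2: t=2:+1/4 = 1/4
⇒ 3j(2 3 1; 0 0 0)² = 3/35, sgn -1
Racah Σ t=4..4: t=4:+1/48 = 1/48
⇒ 3j(2 3 1; -2 1 1)² = 1/105, sgn +1
4πI² = N·(3j₀)²·(3jₘ)² = 3/35
I = -1·√(0.0857143/4π) = -0.08258890
No selection rule forces the value: the integral is nonzero (none).

-0.082589 (none)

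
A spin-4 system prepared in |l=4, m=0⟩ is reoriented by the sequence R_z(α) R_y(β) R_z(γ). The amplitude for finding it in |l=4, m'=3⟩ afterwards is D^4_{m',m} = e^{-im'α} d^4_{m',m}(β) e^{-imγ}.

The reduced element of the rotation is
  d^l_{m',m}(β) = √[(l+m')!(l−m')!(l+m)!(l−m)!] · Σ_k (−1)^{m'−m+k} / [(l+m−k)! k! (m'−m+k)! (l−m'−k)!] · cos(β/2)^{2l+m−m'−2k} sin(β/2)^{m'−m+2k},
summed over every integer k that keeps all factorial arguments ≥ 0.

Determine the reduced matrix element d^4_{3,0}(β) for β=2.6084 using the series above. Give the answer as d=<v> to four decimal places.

d=0.1673

d^4_{3,0}(β=2.6084) via the finite sum:
With c≡cos(β/2)=0.263450 and s≡sin(β/2)=0.964673, N=[5040·1·24·24]^{1/2}=1703.830978
The bounds max(0,m−m')=0 and min(l+m,l−m')=1 give 2 terms
  k=0: (−1)^3·1703.8310/(144)·0.2634^5·0.9647^3 = -0.013480
  k=1: (−1)^4·1703.8310/(144)·0.2634^3·0.9647^5 = +0.180741
d^4_{3,0}(2.6084) = -0.013480 +0.180741 = +0.167261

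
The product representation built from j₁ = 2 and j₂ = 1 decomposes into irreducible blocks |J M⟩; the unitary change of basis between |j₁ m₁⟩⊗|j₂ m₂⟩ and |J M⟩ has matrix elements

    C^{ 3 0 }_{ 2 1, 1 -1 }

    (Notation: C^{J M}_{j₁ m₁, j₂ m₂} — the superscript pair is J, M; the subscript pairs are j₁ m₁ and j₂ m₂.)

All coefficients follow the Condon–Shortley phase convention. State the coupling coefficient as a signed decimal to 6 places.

+0.447214

j₁+j₂−J=0  J+j₁−j₂=4  J−j₁+j₂=2  j₁+j₂+J+1=7
(j₁±m₁, j₂±m₂, J±M) = (3,1,0,2,3,3)
P² = 144/5
sum k=0..0:
  [0] +1/12 = 1/12
S = 1/12
C² = P²·S² = 1/5 ; C = +0.447214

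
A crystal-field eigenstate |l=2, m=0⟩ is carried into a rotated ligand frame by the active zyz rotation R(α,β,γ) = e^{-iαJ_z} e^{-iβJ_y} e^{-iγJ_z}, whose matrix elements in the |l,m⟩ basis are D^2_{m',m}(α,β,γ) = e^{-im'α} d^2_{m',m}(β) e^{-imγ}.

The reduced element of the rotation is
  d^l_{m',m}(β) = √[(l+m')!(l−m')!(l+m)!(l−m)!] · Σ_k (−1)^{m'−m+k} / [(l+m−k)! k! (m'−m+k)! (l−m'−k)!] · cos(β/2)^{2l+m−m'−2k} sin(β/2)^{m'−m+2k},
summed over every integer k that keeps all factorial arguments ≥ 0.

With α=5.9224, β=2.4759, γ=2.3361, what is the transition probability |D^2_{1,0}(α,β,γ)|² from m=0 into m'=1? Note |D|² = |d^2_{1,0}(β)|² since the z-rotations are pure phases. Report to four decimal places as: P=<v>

First d^2_{1,0}(β=2.4759), then the phase factors e^{-i(1)α} and e^{-i(0)γ}:
With c≡cos(β/2)=0.326734 and s≡sin(β/2)=0.945116, N=[6·1·2·2]^{1/2}=4.898979
Admissible k: 0..1 (factorial args all ≥0)
  k=0: (−1)^1·4.8990/(2)·0.3267^3·0.9451^1 = -0.080751
  k=1: (−1)^2·4.8990/(2)·0.3267^1·0.9451^3 = +0.675657
d^2_{1,0}(2.4759) = -0.080751 +0.675657 = +0.594906
|D^2_{1,0}|² = |d^2_{1,0}(β)|² = (+0.594906)² = 0.353913 (the z-rotation phases have unit modulus)

P=0.3539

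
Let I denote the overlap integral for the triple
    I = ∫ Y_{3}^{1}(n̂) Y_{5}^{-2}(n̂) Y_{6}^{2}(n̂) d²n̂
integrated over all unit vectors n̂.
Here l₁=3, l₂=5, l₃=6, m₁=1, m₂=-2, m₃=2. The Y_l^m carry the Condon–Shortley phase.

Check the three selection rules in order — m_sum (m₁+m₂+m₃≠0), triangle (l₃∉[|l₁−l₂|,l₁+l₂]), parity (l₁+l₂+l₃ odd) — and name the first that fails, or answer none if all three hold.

m_sum

azimuthal sum: 1 − 2 + 2 = 1  ✗
2 ≤ 6 ≤ 8 (triangle on l)
L = 3 + 5 + 6 = 14 (even)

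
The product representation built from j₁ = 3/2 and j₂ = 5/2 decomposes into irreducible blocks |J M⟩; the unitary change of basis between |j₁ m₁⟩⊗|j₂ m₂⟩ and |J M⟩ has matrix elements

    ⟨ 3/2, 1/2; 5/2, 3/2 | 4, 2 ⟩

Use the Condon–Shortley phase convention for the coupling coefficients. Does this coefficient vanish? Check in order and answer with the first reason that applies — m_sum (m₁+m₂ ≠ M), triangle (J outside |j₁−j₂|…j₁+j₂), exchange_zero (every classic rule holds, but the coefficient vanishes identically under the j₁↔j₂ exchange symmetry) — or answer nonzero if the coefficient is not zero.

nonzero

m-sum: m₁+m₂ = 1/2+3/2 = 2, M = 2  ✓
triangle: |j₁−j₂| = 1 ≤ J = 4 ≤ j₁+j₂ = 4  ✓
exchange: j₁≠j₂ or m₁≠m₂ — the exchange symmetry imposes no constraint here
value check: CG = +√(15/28) = +0.731925 ≠ 0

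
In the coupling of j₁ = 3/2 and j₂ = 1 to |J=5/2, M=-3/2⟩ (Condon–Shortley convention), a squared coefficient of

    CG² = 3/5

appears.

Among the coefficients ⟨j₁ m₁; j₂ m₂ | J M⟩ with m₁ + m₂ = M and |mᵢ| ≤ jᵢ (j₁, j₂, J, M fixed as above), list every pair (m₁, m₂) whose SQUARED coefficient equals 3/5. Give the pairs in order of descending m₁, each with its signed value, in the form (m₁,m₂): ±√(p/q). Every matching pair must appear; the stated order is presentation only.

(-1/2,-1): +√(3/5)

Admissible pairs with m₁+m₂ = M = -3/2: (-3/2,0), (-1/2,-1)
  (m₁,m₂)=(-1/2,-1): CG² = 3/5, CG = +√(3/5)   ← matches the target
  (m₁,m₂)=(-3/2,0): CG² = 2/5, CG = +√(2/5)
Pairs with CG² = 3/5: (-1/2,-1): +√(3/5)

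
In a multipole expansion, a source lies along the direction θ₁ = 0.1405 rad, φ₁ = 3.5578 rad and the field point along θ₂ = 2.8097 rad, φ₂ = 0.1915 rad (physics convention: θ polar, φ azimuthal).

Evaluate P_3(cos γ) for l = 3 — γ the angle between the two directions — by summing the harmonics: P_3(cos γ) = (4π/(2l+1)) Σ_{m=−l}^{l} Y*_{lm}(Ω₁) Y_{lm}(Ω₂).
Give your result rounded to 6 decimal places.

-0.886365

Summing Y*_{l m}(θ₁,φ₁)·Y_{l m}(θ₂,φ₂) over m ∈ [−3, 3]; prefactor 4π/(2·3+1) = 1.795196:
  [-3]  conj(Y_{3,-3})(Ω₁) = (-0.000363, -0.001087) ; Y_{3,-3}(Ω₂) = (0.012116, -0.007843) ; Δ = (-0.000013, -0.000010)
  [-2]  conj(Y_{3,-2})(Ω₁) = (0.013357, 0.014676) ; Y_{3,-2}(Ω₂) = (-0.095148, 0.038335) ; Δ = (-0.001834, -0.000884)
  [-1]  conj(Y_{3,-1})(Ω₁) = (-0.161517, -0.071395) ; Y_{3,-1}(Ω₂) = (0.358635, -0.069531) ; Δ = (-0.062890, -0.014375)
  [+0]  conj(Y_{3,0})(Ω₁) = (0.702768, -0.000000) ; Y_{3,0}(Ω₂) = (-0.518338, 0.000000) ; Δ = (-0.364271, 0.000000)
  [+1]  conj(Y_{3,1})(Ω₁) = (0.161517, -0.071395) ; Y_{3,1}(Ω₂) = (-0.358635, -0.069531) ; Δ = (-0.062890, 0.014375)
  [+2]  conj(Y_{3,2})(Ω₁) = (0.013357, -0.014676) ; Y_{3,2}(Ω₂) = (-0.095148, -0.038335) ; Δ = (-0.001834, 0.000884)
  [+3]  conj(Y_{3,3})(Ω₁) = (0.000363, -0.001087) ; Y_{3,3}(Ω₂) = (-0.012116, -0.007843) ; Δ = (-0.000013, 0.000010)
Σ over m = (-0.493743, -0.000000); ×(4π/7) → (-0.886365, -0.000000). Real part: -0.886365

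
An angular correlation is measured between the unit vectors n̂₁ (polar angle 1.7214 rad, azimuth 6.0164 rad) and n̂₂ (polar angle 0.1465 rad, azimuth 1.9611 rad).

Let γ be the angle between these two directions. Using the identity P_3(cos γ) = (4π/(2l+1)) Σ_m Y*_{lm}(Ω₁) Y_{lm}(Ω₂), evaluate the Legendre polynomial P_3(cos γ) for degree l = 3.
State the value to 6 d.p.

0.321770

Term-by-term m-sum for l=3 (normalisation 4π/7 = 1.795196):
  [-3]  conj(Y_{3,-3})(Ω₁) = (0.280820, -0.289349) ; Y_{3,-3}(Ω₂) = (0.001195, 0.000505) ; Δ = (0.000482, -0.000204)
  [-2]  conj(Y_{3,-2})(Ω₁) = (-0.129048, 0.076232) ; Y_{3,-2}(Ω₂) = (-0.015307, 0.015161) ; Δ = (0.000820, -0.003123)
  [-1]  conj(Y_{3,-1})(Ω₁) = (-0.273528, 0.074755) ; Y_{3,-1}(Ω₂) = (-0.069885, -0.169866) ; Δ = (0.031814, 0.041239)
  [+0]  conj(Y_{3,0})(Ω₁) = (0.161667, -0.000000) ; Y_{3,0}(Ω₂) = (0.699023, 0.000000) ; Δ = (0.113009, 0.000000)
  [+1]  conj(Y_{3,1})(Ω₁) = (0.273528, 0.074755) ; Y_{3,1}(Ω₂) = (0.069885, -0.169866) ; Δ = (0.031814, -0.041239)
  [+2]  conj(Y_{3,2})(Ω₁) = (-0.129048, -0.076232) ; Y_{3,2}(Ω₂) = (-0.015307, -0.015161) ; Δ = (0.000820, 0.003123)
  [+3]  conj(Y_{3,3})(Ω₁) = (-0.280820, -0.289349) ; Y_{3,3}(Ω₂) = (-0.001195, 0.000505) ; Δ = (0.000482, 0.000204)
Σ over m = (0.179239, -0.000000); ×(4π/7) → (0.321770, -0.000000). Real part: 0.321770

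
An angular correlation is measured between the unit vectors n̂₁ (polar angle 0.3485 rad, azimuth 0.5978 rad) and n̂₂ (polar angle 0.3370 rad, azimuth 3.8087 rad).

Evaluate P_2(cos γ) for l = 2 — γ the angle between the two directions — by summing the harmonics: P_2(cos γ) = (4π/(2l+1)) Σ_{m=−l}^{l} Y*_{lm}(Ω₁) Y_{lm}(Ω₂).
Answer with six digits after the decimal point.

Term-by-term m-sum for l=2 (normalisation 4π/5 = 2.513274):
  m=-2: (+0.016507+0.041912i) × (+0.009899-0.041057i) = +0.001884-0.000263i  (running Σ = +0.001884-0.000263i)
  m=-1: (+0.204955+0.139557i) × (-0.189396+0.149160i) = -0.059634+0.004140i  (running Σ = -0.057750+0.003877i)
  m=0: (+0.520446-0.000000i) × (+0.527334+0.000000i) = +0.274449+0.000000i  (running Σ = +0.216699+0.003877i)
  m=1: (-0.204955+0.139557i) × (+0.189396+0.149160i) = -0.059634-0.004140i  (running Σ = +0.157065-0.000263i)
  m=2: (+0.016507-0.041912i) × (+0.009899+0.041057i) = +0.001884+0.000263i  (running Σ = +0.158949+0.000000i)
Total Σ_m = +0.158949+0.000000i. Multiply by 2.513274: +0.399482+0.000000i. P_2(cos γ) = 0.399482

0.399482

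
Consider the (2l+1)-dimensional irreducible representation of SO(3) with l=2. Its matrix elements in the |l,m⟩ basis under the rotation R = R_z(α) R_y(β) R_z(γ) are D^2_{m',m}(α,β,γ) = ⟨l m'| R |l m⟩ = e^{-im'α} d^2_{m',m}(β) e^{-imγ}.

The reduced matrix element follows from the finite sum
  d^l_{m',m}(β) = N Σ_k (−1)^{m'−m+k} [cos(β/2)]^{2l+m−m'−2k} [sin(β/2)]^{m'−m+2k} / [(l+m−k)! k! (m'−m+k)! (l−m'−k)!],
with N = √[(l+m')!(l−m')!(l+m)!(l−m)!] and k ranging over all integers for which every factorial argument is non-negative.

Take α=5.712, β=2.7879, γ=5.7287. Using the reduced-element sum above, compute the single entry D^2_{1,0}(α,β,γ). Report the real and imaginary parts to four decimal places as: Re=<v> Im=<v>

First d^2_{1,0}(β=2.7879), then the phase factors e^{-i(1)α} and e^{-i(0)γ}:
With c≡cos(β/2)=0.175926 and s≡sin(β/2)=0.984403, N=[6·1·2·2]^{1/2}=4.898979
k∈{0,1} keeps every argument non-negative
  k=0: (−1)^1·4.8990/(2)·0.1759^3·0.9844^1 = -0.013129
  k=1: (−1)^2·4.8990/(2)·0.1759^1·0.9844^3 = +0.411079
d^2_{1,0}(2.7879) = -0.013129 +0.411079 = +0.397949
Phases: e^{-i·(1)·5.7120}=+0.841261+0.540630i, e^{-i·(0)·5.7287}=+1.000000+0.000000i ⇒ D=+0.334779+0.215143i

Re=0.3348 Im=0.2151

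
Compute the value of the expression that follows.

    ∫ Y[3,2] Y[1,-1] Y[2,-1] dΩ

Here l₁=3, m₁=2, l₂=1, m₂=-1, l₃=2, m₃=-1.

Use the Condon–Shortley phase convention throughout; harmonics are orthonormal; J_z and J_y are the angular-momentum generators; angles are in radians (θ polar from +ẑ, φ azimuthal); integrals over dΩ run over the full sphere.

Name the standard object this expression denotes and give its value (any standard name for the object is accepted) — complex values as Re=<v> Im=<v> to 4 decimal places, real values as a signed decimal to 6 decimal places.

This is a Gaunt coefficient — the integral of a triple product of spherical harmonics over the sphere.
Rules hold: Σm=0, L=6 even, 2≤2≤4.
N = 7·3·5 = 105
Δ = 2!·4!·0!/7! = 1/105
Racah Σ t=1..1: t=1:−1/4 = -1/4
⇒ 3j(3 1 2; 0 0 0)² = 3/35, sgn -1
Racah Σ t=0..0: t=0:+1/12 = 1/12
⇒ 3j(3 1 2; 2 -1 -1)² = 2/21, sgn -1
4πI² = N·(3j₀)²·(3jₘ)² = 6/7
I = +1·√(0.857143/4π) = 0.26116903

Gaunt coefficient, +0.261169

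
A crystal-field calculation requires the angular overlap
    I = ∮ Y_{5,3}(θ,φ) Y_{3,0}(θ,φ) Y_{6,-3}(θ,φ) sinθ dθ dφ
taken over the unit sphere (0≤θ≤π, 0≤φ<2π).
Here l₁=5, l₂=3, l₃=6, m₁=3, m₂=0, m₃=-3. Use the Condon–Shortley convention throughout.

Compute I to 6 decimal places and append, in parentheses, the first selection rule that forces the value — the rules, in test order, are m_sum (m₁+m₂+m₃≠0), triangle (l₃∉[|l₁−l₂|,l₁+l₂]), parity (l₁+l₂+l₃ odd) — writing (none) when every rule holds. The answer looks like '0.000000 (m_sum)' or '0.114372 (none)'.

m-sum 0 ✓  L=14 even ✓  2≤6≤8 ✓
Π(2lᵢ+1) = 11×7×13 = 1001
triangle coeff Δ(5,3,6) = 1/675675
Σ_t [0,2]: t=0:+1/8640 t=1:−1/2304 t=2:+1/8640 = -7/34560
(3j)²=7/429 [(5 3 6; 0 0 0)], sign=-1
Σ_t [0,2]: t=0:+1/17280 t=1:−1/20160 t=2:+1/483840 = 1/96768
(3j)²=1/1001 [(5 3 6; 3 0 -3)], sign=-1
⇒ 4πI² = 7/429
I = (+1)√(7/429/(4π)) = 0.03603425
No selection rule forces the value: the integral is nonzero (none).

0.036034 (none)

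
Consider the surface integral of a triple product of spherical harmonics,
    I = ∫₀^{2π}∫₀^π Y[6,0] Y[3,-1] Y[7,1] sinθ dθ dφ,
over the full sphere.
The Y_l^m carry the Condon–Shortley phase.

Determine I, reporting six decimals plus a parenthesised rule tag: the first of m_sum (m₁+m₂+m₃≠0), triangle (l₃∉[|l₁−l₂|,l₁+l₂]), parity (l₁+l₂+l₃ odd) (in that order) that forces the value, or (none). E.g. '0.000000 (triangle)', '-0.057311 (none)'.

m-sum 0 ✓  L=16 even ✓  3≤7≤9 ✓
Π(2lᵢ+1) = 13×7×15 = 1365
triangle coeff Δ(6,3,7) = 1/2042040
Σ_t [0,2]: t=0:+1/207360 t=1:−1/57600 t=2:+1/207360 = -1/129600
(3j)²=168/12155 [(6 3 7; 0 0 0)], sign=+1
Σ_t [0,2]: t=0:+1/138240 t=1:−1/86400 t=2:+1/829440 = -13/4147200
(3j)²=13/3740 [(6 3 7; 0 -1 1)], sign=-1
⇒ 4πI² = 11466/174845
I = (-1)√(11466/174845/(4π)) = -0.07223945
No selection rule forces the value: the integral is nonzero (none).

-0.072239 (none)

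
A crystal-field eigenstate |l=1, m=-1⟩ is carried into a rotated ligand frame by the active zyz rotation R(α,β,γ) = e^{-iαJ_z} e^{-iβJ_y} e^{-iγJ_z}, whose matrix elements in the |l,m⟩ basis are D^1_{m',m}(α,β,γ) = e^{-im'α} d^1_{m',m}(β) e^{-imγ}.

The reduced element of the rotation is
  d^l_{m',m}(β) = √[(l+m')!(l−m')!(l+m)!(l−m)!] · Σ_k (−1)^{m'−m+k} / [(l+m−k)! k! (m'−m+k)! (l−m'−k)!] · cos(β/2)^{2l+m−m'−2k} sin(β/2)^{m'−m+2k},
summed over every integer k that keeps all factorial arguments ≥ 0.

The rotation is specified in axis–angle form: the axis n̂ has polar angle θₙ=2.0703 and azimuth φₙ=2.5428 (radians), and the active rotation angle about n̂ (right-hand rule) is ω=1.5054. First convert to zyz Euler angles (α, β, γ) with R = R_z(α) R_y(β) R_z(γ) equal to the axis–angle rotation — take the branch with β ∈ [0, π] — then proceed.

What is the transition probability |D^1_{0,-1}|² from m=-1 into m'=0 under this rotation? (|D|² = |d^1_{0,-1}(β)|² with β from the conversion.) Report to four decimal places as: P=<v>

P=0.4609

Axis–angle → zyz. n̂ = (sinθₙcosφₙ, sinθₙsinφₙ, cosθₙ) = (-0.725094, +0.494780, -0.478990), ω = 1.5054.
R = I cosω + sinω [n̂]ₓ + (1−cosω) n̂n̂ᵀ gives
  R = [+0.556753, +0.142649, +0.818338; -0.813283, +0.294159, +0.502037; -0.169106, -0.945051, +0.279788]
β = atan2(√(R₁₃²+R₂₃²), R₃₃) = 1.287223; α = atan2(R₂₃, R₁₃) mod 2π = 0.550275; γ = atan2(R₃₂, −R₃₁) mod 2π = 4.889453
Split into d^1_{0,-1}(β=1.2872) × two z-phases.
Half-angle: c=0.799934, s=0.600088. N=√(1·1·1·2)=1.414214
Admissible k: 0..0 (factorial args all ≥0)
  k=0: (−1)^1·1.4142/(1)·0.7999^1·0.6001^1 = -0.678866
d^1_{0,-1}(1.2872) = -0.678866
|D^1_{0,-1}|² = |d^1_{0,-1}(β)|² = (-0.678866)² = 0.460859 (the z-rotation phases have unit modulus)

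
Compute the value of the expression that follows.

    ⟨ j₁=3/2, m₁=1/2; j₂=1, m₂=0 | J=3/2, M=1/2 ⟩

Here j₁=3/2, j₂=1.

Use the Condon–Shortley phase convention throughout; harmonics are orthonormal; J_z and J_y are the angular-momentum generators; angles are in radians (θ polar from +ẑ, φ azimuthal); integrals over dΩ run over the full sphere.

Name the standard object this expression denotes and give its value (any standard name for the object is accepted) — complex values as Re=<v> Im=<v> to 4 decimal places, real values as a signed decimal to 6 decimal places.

Clebsch–Gordan coefficient, +√(1/15) ≈ +0.258199

This is a Clebsch–Gordan (vector-coupling) coefficient.
√[4·1!2!1!/5! · 2!1!1!1!2!1!] = √(4/15)
  +(−1)^0/∏(0,1,1,1,1,0)! = 1  (running 1)
  +(−1)^1/∏(1,0,0,0,2,1)! = -1/2  (running 1/2)
⟨..|..⟩ = √(4/15)·(1/2) = +0.258199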